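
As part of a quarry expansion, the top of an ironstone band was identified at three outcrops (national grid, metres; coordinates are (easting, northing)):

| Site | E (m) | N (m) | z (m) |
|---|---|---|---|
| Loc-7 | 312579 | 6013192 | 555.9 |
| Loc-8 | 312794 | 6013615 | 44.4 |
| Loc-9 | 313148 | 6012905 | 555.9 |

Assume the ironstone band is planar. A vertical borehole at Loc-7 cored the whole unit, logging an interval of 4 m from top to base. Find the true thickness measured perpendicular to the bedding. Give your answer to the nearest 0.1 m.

Two edge vectors: Loc-7→Loc-8 = (215, 423, -511.5), Loc-7→Loc-9 = (569, -287, 0).
Normal n = (Loc-7→Loc-8) × (Loc-7→Loc-9) = (-146800.5, -291043.5, -302392).
So ∂z/∂E = −n_x/n_z = −0.48546 and ∂z/∂N = −n_y/n_z = −0.96247.
|∇z| = √(a²+b²) = 1.07797, so dip δ = arctan(1.07797) = 47.15°.
True thickness = vertical thickness × cos δ = 4 × cos 47.15° = 2.7 m.

2.7 m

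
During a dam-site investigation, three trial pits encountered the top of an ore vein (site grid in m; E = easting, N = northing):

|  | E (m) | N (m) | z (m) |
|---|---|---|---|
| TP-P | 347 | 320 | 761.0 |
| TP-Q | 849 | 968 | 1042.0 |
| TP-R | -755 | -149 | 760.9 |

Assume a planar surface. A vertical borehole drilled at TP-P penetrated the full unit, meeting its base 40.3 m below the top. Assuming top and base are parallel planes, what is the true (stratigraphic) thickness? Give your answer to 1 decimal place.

33.0 m

Let the plane be z = a·E + b·N + c.
TP-Q−TP-P: 502a + 648b = 281;  TP-R−TP-P: −1102a − 469b = −0.1.
Solving gives a = −0.27519, b = 0.64683.
|∇z| = √(a²+b²) = 0.70294, so dip δ = arctan(0.70294) = 35.10°.
True thickness = vertical thickness × cos δ = 40.3 × cos 35.10° = 33.0 m.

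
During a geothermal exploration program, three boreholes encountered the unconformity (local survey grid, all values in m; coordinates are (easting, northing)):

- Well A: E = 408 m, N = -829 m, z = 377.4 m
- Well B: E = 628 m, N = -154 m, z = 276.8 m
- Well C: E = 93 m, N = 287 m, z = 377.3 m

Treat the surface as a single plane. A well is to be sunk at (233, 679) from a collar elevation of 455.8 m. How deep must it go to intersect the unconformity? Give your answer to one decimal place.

Let the plane be z = a·E + b·N + c.
Well B−Well A: 220a + 675b = −100.6;  Well C−Well A: −315a + 1116b = −0.1.
Solving gives a = −0.24491, b = −0.06922.
Then c = 377.4 − a·408 − b·-829 = 419.94.
At (233, 679): z_contact = −57.06 − 47.00 + 419.94 = 315.88 m.
Depth below ground = 455.8 − 315.88 = 139.9 m.

139.9 m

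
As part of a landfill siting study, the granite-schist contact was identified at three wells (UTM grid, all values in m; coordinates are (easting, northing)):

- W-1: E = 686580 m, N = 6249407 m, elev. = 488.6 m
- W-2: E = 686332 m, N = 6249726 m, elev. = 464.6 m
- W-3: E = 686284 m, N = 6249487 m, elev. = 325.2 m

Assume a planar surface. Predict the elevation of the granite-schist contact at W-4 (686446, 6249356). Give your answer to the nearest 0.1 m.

Two edge vectors: W-1→W-2 = (-248, 319, -24), W-1→W-3 = (-296, 80, -163.4).
Normal n = (W-1→W-2) × (W-1→W-3) = (-50204.6, -33419.2, 74584).
So ∂z/∂E = −n_x/n_z = 0.673128285 and ∂z/∂N = −n_y/n_z = 0.448074654.
Intercept c from W-1: 488.6 − 462156.42 − 2800200.88 = −3261868.70.
At (686446, 6249356): z = 462066.2 + 2800178.0 − 3261868.70 = 375.5 m.

375.5 m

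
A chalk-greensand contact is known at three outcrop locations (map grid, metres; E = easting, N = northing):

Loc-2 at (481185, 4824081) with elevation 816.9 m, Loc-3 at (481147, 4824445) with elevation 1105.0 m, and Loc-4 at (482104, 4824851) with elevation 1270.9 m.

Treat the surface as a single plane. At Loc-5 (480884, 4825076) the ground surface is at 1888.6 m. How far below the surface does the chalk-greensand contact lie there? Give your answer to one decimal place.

253.5 m

Let the plane be z = a·E + b·N + c.
Loc-3−Loc-2: −38a + 364b = 288.1;  Loc-4−Loc-2: 919a + 770b = 454.
Solving gives a = −0.155538023, b = 0.775246031.
Then c = 816.9 − a·481185 − b·4824081 = −3664190.18.
At (480884, 4825076): z_contact = −74795.75 + 3740621.02 − 3664190.18 = 1635.09 m.
Depth below ground = 1888.6 − 1635.09 = 253.5 m.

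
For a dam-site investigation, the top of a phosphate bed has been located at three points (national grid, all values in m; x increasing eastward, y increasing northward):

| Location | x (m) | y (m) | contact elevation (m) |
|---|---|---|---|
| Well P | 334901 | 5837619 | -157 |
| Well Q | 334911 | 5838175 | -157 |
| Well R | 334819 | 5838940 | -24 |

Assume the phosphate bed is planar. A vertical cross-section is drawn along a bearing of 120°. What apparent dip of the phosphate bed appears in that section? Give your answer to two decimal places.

Two edge vectors: Well P→Well Q = (10, 556, 0), Well P→Well R = (-82, 1321, 133).
Normal n = (Well P→Well Q) × (Well P→Well R) = (73948, -1330, 58802).
So ∂z/∂x = −n_x/n_z = −1.25758 and ∂z/∂y = −n_y/n_z = 0.02262.
Unit vector along 120° is (sin 120°, cos 120°) = (0.8660, -0.5000).
Slope in that direction = a·(0.8660) + b·(-0.5000) = −1.10040.
Apparent dip = arctan|1.10040| = 47.74° (true dip is 51.5°, so apparent ≤ true as expected).

47.74°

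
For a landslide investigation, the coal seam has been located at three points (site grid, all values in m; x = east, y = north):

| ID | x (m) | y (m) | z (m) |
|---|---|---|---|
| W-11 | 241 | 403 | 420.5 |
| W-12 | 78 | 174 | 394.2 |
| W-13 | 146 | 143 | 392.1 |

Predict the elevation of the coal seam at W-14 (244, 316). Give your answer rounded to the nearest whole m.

Let the plane be z = a·x + b·y + c.
W-12−W-11: −163a − 229b = −26.3;  W-13−W-11: −95a − 260b = −28.4.
Solving gives a = 0.01621, b = 0.10331.
Then c = 420.5 − a·241 − b·403 = 374.96.
At (244, 316): z = 4.0 + 32.6 + 374.96 = 411.6 m.

412 m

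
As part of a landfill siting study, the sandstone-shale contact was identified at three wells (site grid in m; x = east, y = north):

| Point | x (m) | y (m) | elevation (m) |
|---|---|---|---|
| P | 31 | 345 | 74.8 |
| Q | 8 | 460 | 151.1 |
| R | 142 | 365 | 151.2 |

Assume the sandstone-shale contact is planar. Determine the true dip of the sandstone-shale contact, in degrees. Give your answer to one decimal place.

Two edge vectors: P→Q = (-23, 115, 76.3), P→R = (111, 20, 76.4).
Normal n = (P→Q) × (P→R) = (7260, 10226.5, -13225).
So ∂z/∂x = −n_x/n_z = 0.54896 and ∂z/∂y = −n_y/n_z = 0.77327.
Gradient magnitude |∇z| = √(a² + b²) = √(0.30136 + 0.59795) = 0.94832.
True dip = arctan(0.94832) = 43.5°, dipping toward SW (azimuth ≈ 215°).

43.5°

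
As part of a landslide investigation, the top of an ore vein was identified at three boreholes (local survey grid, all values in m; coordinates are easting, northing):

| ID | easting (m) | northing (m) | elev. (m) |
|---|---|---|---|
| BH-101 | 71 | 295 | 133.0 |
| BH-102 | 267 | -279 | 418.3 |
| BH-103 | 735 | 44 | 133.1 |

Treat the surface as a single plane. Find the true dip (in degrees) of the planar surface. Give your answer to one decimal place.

Two edge vectors: BH-101→BH-102 = (196, -574, 285.3), BH-101→BH-103 = (664, -251, 0.1).
Normal n = (BH-101→BH-102) × (BH-101→BH-103) = (71552.9, 189419.6, 331940).
So ∂z/∂easting = −n_x/n_z = −0.21556 and ∂z/∂northing = −n_y/n_z = −0.57064.
Gradient magnitude |∇z| = √(a² + b²) = √(0.04647 + 0.32563) = 0.61000.
True dip = arctan(0.61000) = 31.4°, dipping toward NNE (azimuth ≈ 021°).

31.4°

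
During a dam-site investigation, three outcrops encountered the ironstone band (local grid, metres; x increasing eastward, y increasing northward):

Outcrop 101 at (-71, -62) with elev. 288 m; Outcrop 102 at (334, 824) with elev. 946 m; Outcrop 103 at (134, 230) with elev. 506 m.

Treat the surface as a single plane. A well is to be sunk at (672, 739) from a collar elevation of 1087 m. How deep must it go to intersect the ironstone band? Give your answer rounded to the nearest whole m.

198 m

Two edge vectors: Outcrop 101→Outcrop 102 = (405, 886, 658), Outcrop 101→Outcrop 103 = (205, 292, 218).
Normal n = (Outcrop 101→Outcrop 102) × (Outcrop 101→Outcrop 103) = (1012, 46600, -63370).
So ∂z/∂x = −n_x/n_z = 0.01597 and ∂z/∂y = −n_y/n_z = 0.73536.
Intercept c from Outcrop 101: 288 + 1.13 + 45.59 = 334.73.
At (672, 739): z_contact = 10.7 + 543.4 + 334.73 = 888.9 m.
Depth below ground = 1087 − 888.9 = 198 m.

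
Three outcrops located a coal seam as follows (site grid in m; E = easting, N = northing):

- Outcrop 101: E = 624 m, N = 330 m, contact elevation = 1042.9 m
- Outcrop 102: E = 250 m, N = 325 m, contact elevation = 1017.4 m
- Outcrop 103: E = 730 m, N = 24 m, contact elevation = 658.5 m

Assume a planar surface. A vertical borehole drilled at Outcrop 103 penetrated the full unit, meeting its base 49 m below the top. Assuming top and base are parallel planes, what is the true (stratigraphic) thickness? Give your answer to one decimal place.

30.2 m

Let the plane be z = a·E + b·N + c.
Outcrop 102−Outcrop 101: −374a − 5b = −25.5;  Outcrop 103−Outcrop 101: 106a − 306b = −384.4.
Solving gives a = 0.05115, b = 1.27393.
|∇z| = √(a²+b²) = 1.27495, so dip δ = arctan(1.27495) = 51.89°.
True thickness = vertical thickness × cos δ = 49 × cos 51.89° = 30.2 m.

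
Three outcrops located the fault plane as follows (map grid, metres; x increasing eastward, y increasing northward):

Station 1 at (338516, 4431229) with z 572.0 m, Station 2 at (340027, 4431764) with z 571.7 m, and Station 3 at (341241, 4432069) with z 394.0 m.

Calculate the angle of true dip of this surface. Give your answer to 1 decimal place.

56.5°

Two edge vectors: Station 1→Station 2 = (1511, 535, -0.3), Station 1→Station 3 = (2725, 840, -178).
Normal n = (Station 1→Station 2) × (Station 1→Station 3) = (-94978, 268140.5, -188635).
So ∂z/∂x = −n_x/n_z = −0.50350 and ∂z/∂y = −n_y/n_z = 1.42148.
Gradient magnitude |∇z| = √(a² + b²) = √(0.25351 + 2.02060) = 1.50802.
True dip = arctan(1.50802) = 56.5°, dipping toward SSE (azimuth ≈ 160°).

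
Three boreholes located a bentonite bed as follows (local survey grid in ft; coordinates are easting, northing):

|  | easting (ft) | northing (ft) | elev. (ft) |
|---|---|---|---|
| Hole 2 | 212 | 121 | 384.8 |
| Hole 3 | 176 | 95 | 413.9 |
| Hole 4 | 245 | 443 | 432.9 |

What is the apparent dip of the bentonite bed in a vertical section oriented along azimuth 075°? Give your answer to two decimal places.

Let the plane be z = a·easting + b·northing + c.
Hole 3−Hole 2: −36a − 26b = 29.1;  Hole 4−Hole 2: 33a + 322b = 48.1.
Solving gives a = −0.98945, b = 0.25078.
Unit vector along 075° is (sin 75°, cos 75°) = (0.9659, 0.2588).
Slope in that direction = a·(0.9659) + b·(0.2588) = −0.89083.
Apparent dip = arctan|0.89083| = 41.70° (true dip is 45.6°, so apparent ≤ true as expected).

41.70°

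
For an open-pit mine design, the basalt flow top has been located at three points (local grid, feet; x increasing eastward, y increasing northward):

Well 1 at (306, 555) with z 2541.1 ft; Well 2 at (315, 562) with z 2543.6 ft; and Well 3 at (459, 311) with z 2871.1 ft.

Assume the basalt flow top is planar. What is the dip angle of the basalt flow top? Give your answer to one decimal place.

Let the plane be z = a·x + b·y + c.
Well 2−Well 1: 9a + 7b = 2.5;  Well 3−Well 1: 153a − 244b = 330.
Solving gives a = 0.89379, b = −0.79201.
Gradient magnitude |∇z| = √(a² + b²) = √(0.79885 + 0.62728) = 1.19421.
True dip = arctan(1.19421) = 50.1°, dipping toward NW (azimuth ≈ 312°).

50.1°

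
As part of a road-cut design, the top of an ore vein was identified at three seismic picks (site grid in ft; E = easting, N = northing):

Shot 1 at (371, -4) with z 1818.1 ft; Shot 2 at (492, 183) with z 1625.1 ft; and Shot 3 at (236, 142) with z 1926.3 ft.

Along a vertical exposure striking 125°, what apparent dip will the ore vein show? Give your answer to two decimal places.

36.90°

Two edge vectors: Shot 1→Shot 2 = (121, 187, -193), Shot 1→Shot 3 = (-135, 146, 108.2).
Normal n = (Shot 1→Shot 2) × (Shot 1→Shot 3) = (48411.4, 12962.8, 42911).
So ∂z/∂E = −n_x/n_z = −1.12818 and ∂z/∂N = −n_y/n_z = −0.30209.
Unit vector along 125° is (sin 125°, cos 125°) = (0.8192, -0.5736).
Slope in that direction = a·(0.8192) + b·(-0.5736) = −0.75088.
Apparent dip = arctan|0.75088| = 36.90° (true dip is 49.4°, so apparent ≤ true as expected).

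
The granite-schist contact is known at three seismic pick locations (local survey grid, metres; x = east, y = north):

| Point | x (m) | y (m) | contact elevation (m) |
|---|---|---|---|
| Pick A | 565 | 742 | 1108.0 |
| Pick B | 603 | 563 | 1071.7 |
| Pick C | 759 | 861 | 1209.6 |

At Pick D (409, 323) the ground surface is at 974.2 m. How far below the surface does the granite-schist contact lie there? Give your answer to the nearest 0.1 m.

Let the plane be z = a·x + b·y + c.
Pick B−Pick A: 38a − 179b = −36.3;  Pick C−Pick A: 194a + 119b = 101.6.
Solving gives a = 0.35331, b = 0.27780.
Then c = 1108 − a·565 − b·742 = 702.25.
At (409, 323): z_contact = 144.50 + 89.73 + 702.25 = 936.49 m.
Depth below ground = 974.2 − 936.49 = 37.7 m.

37.7 m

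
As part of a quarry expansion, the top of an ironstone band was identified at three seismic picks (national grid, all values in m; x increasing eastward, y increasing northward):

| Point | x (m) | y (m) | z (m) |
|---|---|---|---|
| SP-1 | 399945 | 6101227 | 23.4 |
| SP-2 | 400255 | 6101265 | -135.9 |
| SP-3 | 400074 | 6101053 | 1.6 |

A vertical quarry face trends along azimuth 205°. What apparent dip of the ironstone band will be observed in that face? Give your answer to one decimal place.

Two edge vectors: SP-1→SP-2 = (310, 38, -159.3), SP-1→SP-3 = (129, -174, -21.8).
Normal n = (SP-1→SP-2) × (SP-1→SP-3) = (-28546.6, -13791.7, -58842).
So ∂z/∂x = −n_x/n_z = −0.48514 and ∂z/∂y = −n_y/n_z = −0.23439.
Unit vector along 205° is (sin 205°, cos 205°) = (-0.4226, -0.9063).
Slope in that direction = a·(-0.4226) + b·(-0.9063) = 0.41745.
Apparent dip = arctan|0.41745| = 22.7° (true dip is 28.3°, so apparent ≤ true as expected).

22.7°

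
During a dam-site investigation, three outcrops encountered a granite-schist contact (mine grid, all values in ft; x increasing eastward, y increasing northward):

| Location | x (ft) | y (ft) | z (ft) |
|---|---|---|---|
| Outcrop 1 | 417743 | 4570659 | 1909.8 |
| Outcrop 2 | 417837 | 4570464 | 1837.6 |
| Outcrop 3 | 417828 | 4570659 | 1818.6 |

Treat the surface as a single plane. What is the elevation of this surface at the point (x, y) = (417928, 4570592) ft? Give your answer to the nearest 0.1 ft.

1721.2 ft

Two edge vectors: Outcrop 1→Outcrop 2 = (94, -195, -72.2), Outcrop 1→Outcrop 3 = (85, 0, -91.2).
Normal n = (Outcrop 1→Outcrop 2) × (Outcrop 1→Outcrop 3) = (17784, 2435.8, 16575).
So ∂z/∂x = −n_x/n_z = −1.072941176 and ∂z/∂y = −n_y/n_z = −0.146956259.
Intercept c from Outcrop 1: 1909.8 + 448213.67 + 671686.95 = 1121810.42.
At (417928, 4570592): z = −448412.2 − 671677.1 + 1121810.42 = 1721.2 ft.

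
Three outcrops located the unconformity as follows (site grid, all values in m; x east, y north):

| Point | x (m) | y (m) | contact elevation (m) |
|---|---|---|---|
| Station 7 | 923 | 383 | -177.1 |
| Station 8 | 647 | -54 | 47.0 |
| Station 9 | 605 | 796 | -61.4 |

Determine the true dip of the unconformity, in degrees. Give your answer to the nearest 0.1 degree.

Two edge vectors: Station 7→Station 8 = (-276, -437, 224.1), Station 7→Station 9 = (-318, 413, 115.7).
Normal n = (Station 7→Station 8) × (Station 7→Station 9) = (-143114.2, -39330.6, -252954).
So ∂z/∂x = −n_x/n_z = −0.56577 and ∂z/∂y = −n_y/n_z = −0.15549.
Gradient magnitude |∇z| = √(a² + b²) = √(0.32010 + 0.02418) = 0.58675.
True dip = arctan(0.58675) = 30.4°, dipping toward ENE (azimuth ≈ 075°).

30.4°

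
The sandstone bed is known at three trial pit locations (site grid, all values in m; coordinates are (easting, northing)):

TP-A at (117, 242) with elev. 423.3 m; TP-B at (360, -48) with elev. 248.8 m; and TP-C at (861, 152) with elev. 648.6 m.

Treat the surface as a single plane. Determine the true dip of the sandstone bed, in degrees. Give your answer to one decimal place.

Let the plane be z = a·E + b·N + c.
TP-B−TP-A: 243a − 290b = −174.5;  TP-C−TP-A: 744a − 90b = 225.3.
Solving gives a = 0.41798, b = 0.95196.
Gradient magnitude |∇z| = √(a² + b²) = √(0.17471 + 0.90623) = 1.03968.
True dip = arctan(1.03968) = 46.1°, dipping toward SSW (azimuth ≈ 204°).

46.1°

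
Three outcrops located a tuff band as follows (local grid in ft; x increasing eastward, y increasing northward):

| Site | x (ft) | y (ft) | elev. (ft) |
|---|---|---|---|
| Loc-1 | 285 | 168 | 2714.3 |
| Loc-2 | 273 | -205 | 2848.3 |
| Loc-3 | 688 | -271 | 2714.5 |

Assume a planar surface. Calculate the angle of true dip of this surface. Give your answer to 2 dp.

Two edge vectors: Loc-1→Loc-2 = (-12, -373, 134), Loc-1→Loc-3 = (403, -439, 0.2).
Normal n = (Loc-1→Loc-2) × (Loc-1→Loc-3) = (58751.4, 54004.4, 155587).
So ∂z/∂x = −n_x/n_z = −0.37761 and ∂z/∂y = −n_y/n_z = −0.34710.
Gradient magnitude |∇z| = √(a² + b²) = √(0.14259 + 0.12048) = 0.51290.
True dip = arctan(0.51290) = 27.15°, dipping toward NE (azimuth ≈ 047°).

27.15°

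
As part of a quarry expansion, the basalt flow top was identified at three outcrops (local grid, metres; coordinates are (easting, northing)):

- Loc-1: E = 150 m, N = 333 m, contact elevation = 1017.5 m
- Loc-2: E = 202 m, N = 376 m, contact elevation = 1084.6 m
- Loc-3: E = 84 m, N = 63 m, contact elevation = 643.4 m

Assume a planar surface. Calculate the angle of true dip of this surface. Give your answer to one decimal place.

Two edge vectors: Loc-1→Loc-2 = (52, 43, 67.1), Loc-1→Loc-3 = (-66, -270, -374.1).
Normal n = (Loc-1→Loc-2) × (Loc-1→Loc-3) = (2030.7, 15024.6, -11202).
So ∂z/∂E = −n_x/n_z = 0.18128 and ∂z/∂N = −n_y/n_z = 1.34124.
Gradient magnitude |∇z| = √(a² + b²) = √(0.03286 + 1.79893) = 1.35344.
True dip = arctan(1.35344) = 53.5°, dipping toward S (azimuth ≈ 188°).

53.5°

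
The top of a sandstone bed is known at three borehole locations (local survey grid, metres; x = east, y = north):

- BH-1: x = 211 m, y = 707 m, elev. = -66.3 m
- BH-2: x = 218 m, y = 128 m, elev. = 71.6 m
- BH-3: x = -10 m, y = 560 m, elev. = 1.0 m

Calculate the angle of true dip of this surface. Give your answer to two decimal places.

Two edge vectors: BH-1→BH-2 = (7, -579, 137.9), BH-1→BH-3 = (-221, -147, 67.3).
Normal n = (BH-1→BH-2) × (BH-1→BH-3) = (-18695.4, -30947, -128988).
So ∂z/∂x = −n_x/n_z = −0.14494 and ∂z/∂y = −n_y/n_z = −0.23992.
Gradient magnitude |∇z| = √(a² + b²) = √(0.02101 + 0.05756) = 0.28030.
True dip = arctan(0.28030) = 15.66°, dipping toward NNE (azimuth ≈ 031°).

15.66°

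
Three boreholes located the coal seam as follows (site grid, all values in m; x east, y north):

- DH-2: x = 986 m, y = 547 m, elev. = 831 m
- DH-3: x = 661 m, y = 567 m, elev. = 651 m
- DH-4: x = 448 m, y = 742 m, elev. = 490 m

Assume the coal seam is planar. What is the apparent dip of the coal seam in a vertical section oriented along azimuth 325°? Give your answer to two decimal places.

27.75°

Let the plane be z = a·x + b·y + c.
DH-3−DH-2: −325a + 20b = −180;  DH-4−DH-2: −538a + 195b = −341.
Solving gives a = 0.53749, b = −0.26580.
Unit vector along 325° is (sin 325°, cos 325°) = (-0.5736, 0.8192).
Slope in that direction = a·(-0.5736) + b·(0.8192) = −0.52602.
Apparent dip = arctan|0.52602| = 27.75° (true dip is 30.9°, so apparent ≤ true as expected).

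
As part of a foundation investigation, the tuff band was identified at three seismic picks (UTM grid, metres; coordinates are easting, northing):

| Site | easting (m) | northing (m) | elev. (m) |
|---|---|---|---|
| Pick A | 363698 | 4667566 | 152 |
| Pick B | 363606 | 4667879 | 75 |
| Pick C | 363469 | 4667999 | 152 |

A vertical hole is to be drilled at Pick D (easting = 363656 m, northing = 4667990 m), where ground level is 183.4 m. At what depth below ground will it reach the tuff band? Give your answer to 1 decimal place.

Two edge vectors: Pick A→Pick B = (-92, 313, -77), Pick A→Pick C = (-229, 433, 0).
Normal n = (Pick A→Pick B) × (Pick A→Pick C) = (33341, 17633, 31841).
So ∂z/∂easting = −n_x/n_z = −1.047109073 and ∂z/∂northing = −n_y/n_z = −0.553782859.
Intercept c from Pick A: 152 + 380831.48 + 2584818.04 = 2965801.52.
At (363656, 4667990): z_contact = −380787.50 − 2585052.85 + 2965801.52 = -38.83 m.
Depth below ground = 183.4 − (-38.83) = 222.2 m.

222.2 m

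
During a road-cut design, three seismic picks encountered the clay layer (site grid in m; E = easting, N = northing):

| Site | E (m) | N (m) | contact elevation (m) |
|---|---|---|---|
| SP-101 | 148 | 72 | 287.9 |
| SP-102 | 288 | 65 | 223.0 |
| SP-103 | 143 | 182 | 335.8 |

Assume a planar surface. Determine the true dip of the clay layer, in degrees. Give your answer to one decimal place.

31.3°

Two edge vectors: SP-101→SP-102 = (140, -7, -64.9), SP-101→SP-103 = (-5, 110, 47.9).
Normal n = (SP-101→SP-102) × (SP-101→SP-103) = (6803.7, -6381.5, 15365).
So ∂z/∂E = −n_x/n_z = −0.44281 and ∂z/∂N = −n_y/n_z = 0.41533.
Gradient magnitude |∇z| = √(a² + b²) = √(0.19608 + 0.17250) = 0.60710.
True dip = arctan(0.60710) = 31.3°, dipping toward SE (azimuth ≈ 133°).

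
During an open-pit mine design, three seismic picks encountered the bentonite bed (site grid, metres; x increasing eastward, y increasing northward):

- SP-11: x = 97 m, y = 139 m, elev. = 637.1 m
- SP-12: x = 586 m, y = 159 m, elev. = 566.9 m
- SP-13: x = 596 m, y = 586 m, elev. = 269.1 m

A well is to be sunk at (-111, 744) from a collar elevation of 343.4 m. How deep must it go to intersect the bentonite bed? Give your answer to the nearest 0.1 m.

Let the plane be z = a·x + b·y + c.
SP-12−SP-11: 489a + 20b = −70.2;  SP-13−SP-11: 499a + 447b = −368.
Solving gives a = −0.11514, b = −0.69473.
Then c = 637.1 − a·97 − b·139 = 744.84.
At (-111, 744): z_contact = 12.78 − 516.88 + 744.84 = 240.74 m.
Depth below ground = 343.4 − 240.74 = 102.7 m.

102.7 m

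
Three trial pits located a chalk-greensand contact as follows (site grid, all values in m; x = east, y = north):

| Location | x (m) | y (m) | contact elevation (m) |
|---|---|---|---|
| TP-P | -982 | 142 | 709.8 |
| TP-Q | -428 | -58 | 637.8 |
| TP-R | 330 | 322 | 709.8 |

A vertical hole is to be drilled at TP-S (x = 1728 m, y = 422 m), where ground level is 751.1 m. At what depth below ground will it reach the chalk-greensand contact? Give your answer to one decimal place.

Let the plane be z = a·x + b·y + c.
TP-Q−TP-P: 554a − 200b = −72;  TP-R−TP-P: 1312a + 180b = 0.
Solving gives a = −0.035789, b = 0.260864.
Then c = 709.8 − a·-982 − b·142 = 637.61.
At (1728, 422): z_contact = −61.84 + 110.08 + 637.61 = 685.85 m.
Depth below ground = 751.1 − 685.85 = 65.2 m.

65.2 m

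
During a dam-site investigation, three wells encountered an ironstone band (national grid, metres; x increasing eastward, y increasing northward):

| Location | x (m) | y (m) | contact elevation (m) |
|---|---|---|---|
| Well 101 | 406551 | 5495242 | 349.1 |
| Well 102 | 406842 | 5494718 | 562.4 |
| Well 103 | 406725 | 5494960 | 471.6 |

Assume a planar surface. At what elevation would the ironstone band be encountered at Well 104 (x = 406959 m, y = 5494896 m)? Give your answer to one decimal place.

Two edge vectors: Well 101→Well 102 = (291, -524, 213.3), Well 101→Well 103 = (174, -282, 122.5).
Normal n = (Well 101→Well 102) × (Well 101→Well 103) = (-4039.4, 1466.7, 9114).
So ∂z/∂x = −n_x/n_z = 0.443208251 and ∂z/∂y = −n_y/n_z = −0.160928242.
Intercept c from Well 101: 349.1 − 180186.76 + 884339.64 = 704501.98.
At (406959, 5494896): z = 180367.6 − 884284.0 + 704501.98 = 585.6 m.

585.6 m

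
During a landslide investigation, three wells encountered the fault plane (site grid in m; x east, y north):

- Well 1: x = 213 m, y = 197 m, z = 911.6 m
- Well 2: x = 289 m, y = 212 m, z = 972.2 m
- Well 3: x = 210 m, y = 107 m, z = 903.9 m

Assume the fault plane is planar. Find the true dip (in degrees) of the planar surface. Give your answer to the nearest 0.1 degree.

38.2°

Let the plane be z = a·x + b·y + c.
Well 2−Well 1: 76a + 15b = 60.6;  Well 3−Well 1: −3a − 90b = −7.7.
Solving gives a = 0.78565, b = 0.05937.
Gradient magnitude |∇z| = √(a² + b²) = √(0.61725 + 0.00352) = 0.78789.
True dip = arctan(0.78789) = 38.2°, dipping toward W (azimuth ≈ 266°).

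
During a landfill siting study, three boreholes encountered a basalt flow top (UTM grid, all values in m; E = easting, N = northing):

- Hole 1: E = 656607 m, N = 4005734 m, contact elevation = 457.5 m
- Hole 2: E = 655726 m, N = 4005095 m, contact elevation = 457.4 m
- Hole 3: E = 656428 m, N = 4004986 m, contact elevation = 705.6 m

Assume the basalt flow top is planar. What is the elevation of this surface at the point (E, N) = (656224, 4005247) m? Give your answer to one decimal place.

541.4 m

Two edge vectors: Hole 1→Hole 2 = (-881, -639, -0.1), Hole 1→Hole 3 = (-179, -748, 248.1).
Normal n = (Hole 1→Hole 2) × (Hole 1→Hole 3) = (-158610.7, 218594, 544607).
So ∂z/∂E = −n_x/n_z = 0.291238820 and ∂z/∂N = −n_y/n_z = −0.401379343.
Intercept c from Hole 1: 457.5 − 191229.45 + 1607818.88 = 1417046.93.
At (656224, 4005247): z = 191117.9 − 1607623.4 + 1417046.93 = 541.4 m.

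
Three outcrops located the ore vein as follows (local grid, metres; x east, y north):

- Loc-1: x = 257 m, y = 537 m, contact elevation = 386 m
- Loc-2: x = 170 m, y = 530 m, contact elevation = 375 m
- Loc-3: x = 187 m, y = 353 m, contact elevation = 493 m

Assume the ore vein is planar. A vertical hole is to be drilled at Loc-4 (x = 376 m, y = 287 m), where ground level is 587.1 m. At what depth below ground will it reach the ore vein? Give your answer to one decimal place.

17.5 m

Two edge vectors: Loc-1→Loc-2 = (-87, -7, -11), Loc-1→Loc-3 = (-70, -184, 107).
Normal n = (Loc-1→Loc-2) × (Loc-1→Loc-3) = (-2773, 10079, 15518).
So ∂z/∂x = −n_x/n_z = 0.17870 and ∂z/∂y = −n_y/n_z = −0.64950.
Intercept c from Loc-1: 386 − 45.92 + 348.78 = 688.86.
At (376, 287): z_contact = 67.19 − 186.41 + 688.86 = 569.64 m.
Depth below ground = 587.1 − 569.64 = 17.5 m.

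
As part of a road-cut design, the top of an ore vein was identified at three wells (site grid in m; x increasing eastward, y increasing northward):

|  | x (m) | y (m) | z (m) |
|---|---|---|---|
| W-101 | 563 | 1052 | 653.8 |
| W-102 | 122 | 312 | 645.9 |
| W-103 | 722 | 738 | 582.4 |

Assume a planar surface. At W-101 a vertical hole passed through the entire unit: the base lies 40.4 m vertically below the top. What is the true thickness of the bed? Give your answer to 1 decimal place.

Let the plane be z = a·x + b·y + c.
W-102−W-101: −441a − 740b = −7.9;  W-103−W-101: 159a − 314b = −71.4.
Solving gives a = −0.19660, b = 0.12784.
|∇z| = √(a²+b²) = 0.23451, so dip δ = arctan(0.23451) = 13.20°.
True thickness = vertical thickness × cos δ = 40.4 × cos 13.20° = 39.3 m.

39.3 m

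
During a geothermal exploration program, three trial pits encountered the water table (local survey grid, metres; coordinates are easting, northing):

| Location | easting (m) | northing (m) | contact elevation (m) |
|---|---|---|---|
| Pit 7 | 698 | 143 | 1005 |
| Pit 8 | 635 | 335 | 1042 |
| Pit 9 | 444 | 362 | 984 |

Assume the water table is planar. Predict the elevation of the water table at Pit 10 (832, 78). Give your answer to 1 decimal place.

1031.6 m

Two edge vectors: Pit 7→Pit 8 = (-63, 192, 37), Pit 7→Pit 9 = (-254, 219, -21).
Normal n = (Pit 7→Pit 8) × (Pit 7→Pit 9) = (-12135, -10721, 34971).
So ∂z/∂easting = −n_x/n_z = 0.34700 and ∂z/∂northing = −n_y/n_z = 0.30657.
Intercept c from Pit 7: 1005 − 242.21 − 43.84 = 718.95.
At (832, 78): z = 288.7 + 23.9 + 718.95 = 1031.6 m.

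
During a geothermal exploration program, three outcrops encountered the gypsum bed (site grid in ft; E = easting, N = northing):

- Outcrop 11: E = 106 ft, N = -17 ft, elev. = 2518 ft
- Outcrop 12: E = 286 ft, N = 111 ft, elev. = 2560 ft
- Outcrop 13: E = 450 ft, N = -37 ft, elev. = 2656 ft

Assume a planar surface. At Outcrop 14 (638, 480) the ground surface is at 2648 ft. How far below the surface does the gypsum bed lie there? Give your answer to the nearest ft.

Two edge vectors: Outcrop 11→Outcrop 12 = (180, 128, 42), Outcrop 11→Outcrop 13 = (344, -20, 138).
Normal n = (Outcrop 11→Outcrop 12) × (Outcrop 11→Outcrop 13) = (18504, -10392, -47632).
So ∂z/∂E = −n_x/n_z = 0.38848 and ∂z/∂N = −n_y/n_z = −0.21817.
Intercept c from Outcrop 11: 2518 − 41.18 − 3.71 = 2473.11.
At (638, 480): z_contact = 247.8 − 104.7 + 2473.11 = 2616.2 ft.
Depth below ground = 2648 − 2616.2 = 32 ft.

32 ft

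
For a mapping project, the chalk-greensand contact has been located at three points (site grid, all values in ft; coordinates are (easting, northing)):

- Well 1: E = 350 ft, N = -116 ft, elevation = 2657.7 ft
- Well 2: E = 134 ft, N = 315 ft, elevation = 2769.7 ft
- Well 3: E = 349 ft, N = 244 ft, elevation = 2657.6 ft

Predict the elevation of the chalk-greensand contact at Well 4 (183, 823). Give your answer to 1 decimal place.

Two edge vectors: Well 1→Well 2 = (-216, 431, 112), Well 1→Well 3 = (-1, 360, -0.1).
Normal n = (Well 1→Well 2) × (Well 1→Well 3) = (-40363.1, -133.6, -77329).
So ∂z/∂E = −n_x/n_z = −0.52197 and ∂z/∂N = −n_y/n_z = −0.00173.
Intercept c from Well 1: 2657.7 + 182.69 − 0.20 = 2840.19.
At (183, 823): z = −95.5 − 1.4 + 2840.19 = 2743.2 ft.

2743.2 ft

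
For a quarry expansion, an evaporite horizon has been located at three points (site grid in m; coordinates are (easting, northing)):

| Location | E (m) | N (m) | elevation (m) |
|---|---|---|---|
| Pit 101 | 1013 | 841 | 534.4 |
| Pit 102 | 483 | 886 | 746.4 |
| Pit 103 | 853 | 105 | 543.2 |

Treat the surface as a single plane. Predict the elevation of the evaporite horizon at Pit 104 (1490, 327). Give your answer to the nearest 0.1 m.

308.7 m

Two edge vectors: Pit 101→Pit 102 = (-530, 45, 212), Pit 101→Pit 103 = (-160, -736, 8.8).
Normal n = (Pit 101→Pit 102) × (Pit 101→Pit 103) = (156428, -29256, 397280).
So ∂z/∂E = −n_x/n_z = −0.393747 and ∂z/∂N = −n_y/n_z = 0.073641.
Intercept c from Pit 101: 534.4 + 398.87 − 61.93 = 871.33.
At (1490, 327): z = −586.7 + 24.1 + 871.33 = 308.7 m.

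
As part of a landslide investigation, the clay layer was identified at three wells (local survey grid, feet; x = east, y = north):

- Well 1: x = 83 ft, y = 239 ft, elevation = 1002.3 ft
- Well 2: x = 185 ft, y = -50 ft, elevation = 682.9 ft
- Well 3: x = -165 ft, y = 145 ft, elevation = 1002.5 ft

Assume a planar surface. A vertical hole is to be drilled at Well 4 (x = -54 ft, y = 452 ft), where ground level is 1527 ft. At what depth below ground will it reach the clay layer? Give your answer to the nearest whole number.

266 ft

Let the plane be z = a·x + b·y + c.
Well 2−Well 1: 102a − 289b = −319.4;  Well 3−Well 1: −248a − 94b = 0.2.
Solving gives a = −0.37019, b = 0.97454.
Then c = 1002.3 − a·83 − b·239 = 800.11.
At (-54, 452): z_contact = 20.0 + 440.5 + 800.11 = 1260.6 ft.
Depth below ground = 1527 − 1260.6 = 266 ft.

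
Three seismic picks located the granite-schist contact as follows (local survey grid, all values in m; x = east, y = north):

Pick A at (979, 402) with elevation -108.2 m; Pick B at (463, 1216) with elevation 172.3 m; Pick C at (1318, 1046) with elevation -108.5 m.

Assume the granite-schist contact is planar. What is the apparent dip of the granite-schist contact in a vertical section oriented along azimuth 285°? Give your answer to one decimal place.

18.1°

Two edge vectors: Pick A→Pick B = (-516, 814, 280.5), Pick A→Pick C = (339, 644, -0.3).
Normal n = (Pick A→Pick B) × (Pick A→Pick C) = (-180886.2, 94934.7, -608250).
So ∂z/∂x = −n_x/n_z = −0.29739 and ∂z/∂y = −n_y/n_z = 0.15608.
Unit vector along 285° is (sin 285°, cos 285°) = (-0.9659, 0.2588).
Slope in that direction = a·(-0.9659) + b·(0.2588) = 0.32765.
Apparent dip = arctan|0.32765| = 18.1° (true dip is 18.6°, so apparent ≤ true as expected).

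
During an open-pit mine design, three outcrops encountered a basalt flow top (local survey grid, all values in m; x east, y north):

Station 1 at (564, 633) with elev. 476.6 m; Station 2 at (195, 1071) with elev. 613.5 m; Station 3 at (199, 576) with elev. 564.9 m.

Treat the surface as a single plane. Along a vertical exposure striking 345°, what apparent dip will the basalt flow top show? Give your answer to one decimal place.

9.1°

Let the plane be z = a·x + b·y + c.
Station 2−Station 1: −369a + 438b = 136.9;  Station 3−Station 1: −365a − 57b = 88.3.
Solving gives a = −0.25693, b = 0.09611.
Unit vector along 345° is (sin 345°, cos 345°) = (-0.2588, 0.9659).
Slope in that direction = a·(-0.2588) + b·(0.9659) = 0.15933.
Apparent dip = arctan|0.15933| = 9.1° (true dip is 15.3°, so apparent ≤ true as expected).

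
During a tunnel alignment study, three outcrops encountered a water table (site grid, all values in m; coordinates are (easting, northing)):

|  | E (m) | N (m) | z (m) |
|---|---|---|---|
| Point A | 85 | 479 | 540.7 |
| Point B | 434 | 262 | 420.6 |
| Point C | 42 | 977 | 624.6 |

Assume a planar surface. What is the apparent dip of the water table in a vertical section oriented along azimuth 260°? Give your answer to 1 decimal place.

Let the plane be z = a·E + b·N + c.
Point B−Point A: 349a − 217b = −120.1;  Point C−Point A: −43a + 498b = 83.9.
Solving gives a = −0.25295, b = 0.14663.
Unit vector along 260° is (sin 260°, cos 260°) = (-0.9848, -0.1736).
Slope in that direction = a·(-0.9848) + b·(-0.1736) = 0.22365.
Apparent dip = arctan|0.22365| = 12.6° (true dip is 16.3°, so apparent ≤ true as expected).

12.6°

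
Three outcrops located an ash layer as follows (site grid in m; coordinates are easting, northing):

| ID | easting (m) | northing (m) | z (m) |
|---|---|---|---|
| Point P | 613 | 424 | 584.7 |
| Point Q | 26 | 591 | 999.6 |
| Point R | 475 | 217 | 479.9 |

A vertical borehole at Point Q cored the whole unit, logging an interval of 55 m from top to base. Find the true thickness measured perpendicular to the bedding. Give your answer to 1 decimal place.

Two edge vectors: Point P→Point Q = (-587, 167, 414.9), Point P→Point R = (-138, -207, -104.8).
Normal n = (Point P→Point Q) × (Point P→Point R) = (68382.7, -118773.8, 144555).
So ∂z/∂easting = −n_x/n_z = −0.47306 and ∂z/∂northing = −n_y/n_z = 0.82165.
|∇z| = √(a²+b²) = 0.94810, so dip δ = arctan(0.94810) = 43.47°.
True thickness = vertical thickness × cos δ = 55 × cos 43.47° = 39.9 m.

39.9 m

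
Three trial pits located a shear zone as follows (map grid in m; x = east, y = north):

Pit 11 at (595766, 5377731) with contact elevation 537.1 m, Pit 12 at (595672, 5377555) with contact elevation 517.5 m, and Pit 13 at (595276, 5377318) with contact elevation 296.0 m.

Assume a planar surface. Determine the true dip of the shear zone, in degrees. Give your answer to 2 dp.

Let the plane be z = a·x + b·y + c.
Pit 12−Pit 11: −94a − 176b = −19.6;  Pit 13−Pit 11: −490a − 413b = −241.1.
Solving gives a = 0.72417, b = −0.27541.
Gradient magnitude |∇z| = √(a² + b²) = √(0.52443 + 0.07585) = 0.77477.
True dip = arctan(0.77477) = 37.77°, dipping toward WNW (azimuth ≈ 291°).

37.77°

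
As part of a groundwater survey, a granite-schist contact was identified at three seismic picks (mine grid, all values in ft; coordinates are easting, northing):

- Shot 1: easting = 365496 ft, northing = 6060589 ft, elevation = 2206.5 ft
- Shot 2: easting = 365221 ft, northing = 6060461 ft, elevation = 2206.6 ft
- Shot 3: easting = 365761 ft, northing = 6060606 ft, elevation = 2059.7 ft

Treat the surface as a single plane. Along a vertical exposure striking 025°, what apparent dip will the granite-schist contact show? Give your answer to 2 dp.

Two edge vectors: Shot 1→Shot 2 = (-275, -128, 0.1), Shot 1→Shot 3 = (265, 17, -146.8).
Normal n = (Shot 1→Shot 2) × (Shot 1→Shot 3) = (18788.7, -40343.5, 29245).
So ∂z/∂easting = −n_x/n_z = −0.64246 and ∂z/∂northing = −n_y/n_z = 1.37950.
Unit vector along 025° is (sin 25°, cos 25°) = (0.4226, 0.9063).
Slope in that direction = a·(0.4226) + b·(0.9063) = 0.97874.
Apparent dip = arctan|0.97874| = 44.38° (true dip is 56.7°, so apparent ≤ true as expected).

44.38°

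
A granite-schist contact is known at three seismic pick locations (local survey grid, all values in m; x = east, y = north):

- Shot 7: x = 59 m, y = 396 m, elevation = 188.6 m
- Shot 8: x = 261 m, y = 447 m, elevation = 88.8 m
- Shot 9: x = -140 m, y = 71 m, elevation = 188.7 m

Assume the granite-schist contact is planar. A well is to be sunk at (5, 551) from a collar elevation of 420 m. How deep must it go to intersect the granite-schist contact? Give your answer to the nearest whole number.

Two edge vectors: Shot 7→Shot 8 = (202, 51, -99.8), Shot 7→Shot 9 = (-199, -325, 0.1).
Normal n = (Shot 7→Shot 8) × (Shot 7→Shot 9) = (-32429.9, 19840, -55501).
So ∂z/∂x = −n_x/n_z = −0.58431 and ∂z/∂y = −n_y/n_z = 0.35747.
Intercept c from Shot 7: 188.6 + 34.47 − 141.56 = 81.52.
At (5, 551): z_contact = −2.9 + 197.0 + 81.52 = 275.6 m.
Depth below ground = 420 − 275.6 = 144 m.

144 m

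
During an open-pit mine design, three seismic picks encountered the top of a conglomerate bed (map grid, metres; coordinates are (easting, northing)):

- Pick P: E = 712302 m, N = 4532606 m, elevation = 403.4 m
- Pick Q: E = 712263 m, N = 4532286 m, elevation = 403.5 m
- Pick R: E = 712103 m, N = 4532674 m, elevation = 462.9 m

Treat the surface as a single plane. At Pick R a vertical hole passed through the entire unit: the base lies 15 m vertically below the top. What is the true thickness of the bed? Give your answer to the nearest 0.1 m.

14.4 m

Let the plane be z = a·E + b·N + c.
Pick Q−Pick P: −39a − 320b = 0.1;  Pick R−Pick P: −199a + 68b = 59.5.
Solving gives a = −0.28714, b = 0.03468.
|∇z| = √(a²+b²) = 0.28923, so dip δ = arctan(0.28923) = 16.13°.
True thickness = vertical thickness × cos δ = 15 × cos 16.13° = 14.4 m.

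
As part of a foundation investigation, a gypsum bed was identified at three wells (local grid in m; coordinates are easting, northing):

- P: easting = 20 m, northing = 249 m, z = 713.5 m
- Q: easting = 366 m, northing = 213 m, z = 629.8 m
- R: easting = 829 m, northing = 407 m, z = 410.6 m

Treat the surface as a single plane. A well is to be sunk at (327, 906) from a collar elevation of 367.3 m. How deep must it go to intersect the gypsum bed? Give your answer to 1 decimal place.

Let the plane be z = a·easting + b·northing + c.
Q−P: 346a − 36b = −83.7;  R−P: 809a + 158b = −302.9.
Solving gives a = −0.28796, b = −0.44264.
Then c = 713.5 − a·20 − b·249 = 829.48.
At (327, 906): z_contact = −94.16 − 401.04 + 829.48 = 334.28 m.
Depth below ground = 367.3 − 334.28 = 33.0 m.

33.0 m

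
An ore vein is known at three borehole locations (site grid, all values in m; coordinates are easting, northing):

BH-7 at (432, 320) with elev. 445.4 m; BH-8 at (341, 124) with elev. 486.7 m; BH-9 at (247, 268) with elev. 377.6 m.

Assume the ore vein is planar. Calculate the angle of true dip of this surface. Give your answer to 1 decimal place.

Let the plane be z = a·easting + b·northing + c.
BH-8−BH-7: −91a − 196b = 41.3;  BH-9−BH-7: −185a − 52b = −67.8.
Solving gives a = 0.48961, b = −0.43803.
Gradient magnitude |∇z| = √(a² + b²) = √(0.23972 + 0.19187) = 0.65696.
True dip = arctan(0.65696) = 33.3°, dipping toward NW (azimuth ≈ 312°).

33.3°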